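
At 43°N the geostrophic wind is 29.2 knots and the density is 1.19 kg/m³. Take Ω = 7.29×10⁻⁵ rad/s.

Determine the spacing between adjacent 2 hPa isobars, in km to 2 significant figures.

110 km

Coriolis parameter at 43°N:
f = 2Ω sin φ = 2 × 7.29×10⁻⁵ × sin 43° = 9.94×10⁻⁵ s⁻¹
Wind speed in SI: 29.2 knots = 15.0 m/s
Geostrophic balance rearranged: |∂P/∂n| = f ρ V_g
|∂P/∂n| = 9.94×10⁻⁵ × 1.19 × 15.0 = 1.78×10⁻³ Pa/m
Isobar spacing: Δn = ΔP/|∂P/∂n| = 200 Pa / 1.78×10⁻³ Pa/m = 112518 m ≈ 110 km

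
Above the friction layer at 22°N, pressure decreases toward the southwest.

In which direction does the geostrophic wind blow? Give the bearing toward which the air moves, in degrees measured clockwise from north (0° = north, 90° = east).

315°

The pressure-gradient force points toward the southwest (bearing 225°).
Geostrophic balance: in the Northern Hemisphere the Coriolis force deflects motion to the right, so the geostrophic wind blows 90° to the right of the pressure-gradient force (low pressure on the left).
Rotating 225° by 90° clockwise gives 315° — the wind blows toward the northwest.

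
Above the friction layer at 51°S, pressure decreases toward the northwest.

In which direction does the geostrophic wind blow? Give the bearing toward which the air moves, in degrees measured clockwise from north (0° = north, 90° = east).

The pressure-gradient force points toward the northwest (bearing 315°).
Geostrophic balance: in the Southern Hemisphere the Coriolis force deflects motion to the left, so the geostrophic wind blows 90° to the left of the pressure-gradient force (low pressure on the right).
Rotating 315° by 90° counterclockwise gives 225° — the wind blows toward the southwest.

225°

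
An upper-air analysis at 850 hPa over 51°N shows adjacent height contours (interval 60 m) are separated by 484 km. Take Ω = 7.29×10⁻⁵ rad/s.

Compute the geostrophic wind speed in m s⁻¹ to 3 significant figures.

10.7 m s⁻¹

Coriolis parameter at 51°N:
f = 2Ω sin φ = 2 × 7.29×10⁻⁵ × sin 51° = 1.13×10⁻⁴ s⁻¹
Height gradient: |∂Z/∂n| = 60 m / 484000 m = 1.24×10⁻⁴
On a pressure surface, geostrophic balance gives V_g = (g/f)|∂Z/∂n|:
V_g = 9.81 × 1.24×10⁻⁴ / 1.13×10⁻⁴ = 10.7 m/s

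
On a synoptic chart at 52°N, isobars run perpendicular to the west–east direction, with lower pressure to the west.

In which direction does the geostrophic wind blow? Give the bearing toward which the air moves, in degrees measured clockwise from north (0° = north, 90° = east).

000°

The pressure-gradient force points toward the west (bearing 270°).
Geostrophic balance: in the Northern Hemisphere the Coriolis force deflects motion to the right, so the geostrophic wind blows 90° to the right of the pressure-gradient force (low pressure on the left).
Rotating 270° by 90° clockwise gives 000° — the wind blows toward the north.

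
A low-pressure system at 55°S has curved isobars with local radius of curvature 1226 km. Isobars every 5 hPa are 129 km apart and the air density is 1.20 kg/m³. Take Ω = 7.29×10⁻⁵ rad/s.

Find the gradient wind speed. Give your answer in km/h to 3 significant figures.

84.0 km/h

Coriolis parameter at 55°S:
f = 2Ω sin φ = 2 × 7.29×10⁻⁵ × sin 55° = 1.19×10⁻⁴ s⁻¹
Pressure gradient: |∂P/∂n| = 500 Pa / 129000 m = 3.88×10⁻³ Pa/m
Geostrophic speed: V_g = |∂P/∂n|/(fρ) = 3.88×10⁻³/(1.19×10⁻⁴ × 1.20) = 27.0 m/s
Around a low, centrifugal force acts outward with Coriolis, so pressure-gradient force balances both:
(1/ρ)|∂P/∂n| = fV + V²/R  →  V² + fR·V − fR·V_g = 0
With fR = 1.19×10⁻⁴ × 1226×10³ m = 146 m/s:
V = [−fR + √((fR)² + 4 fR V_g)]/2 = [−146 + √(146² + 4×146×27)]/2 = 23.3 m/s
Subgeostrophic (V < V_g = 27 m/s), as expected around a low.
Converting: 23.3 m/s × 3.6 = 84.0 km/h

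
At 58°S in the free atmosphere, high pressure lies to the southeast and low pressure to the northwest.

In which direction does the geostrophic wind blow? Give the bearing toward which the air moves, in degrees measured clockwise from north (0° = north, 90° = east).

225°

The pressure-gradient force points toward the northwest (bearing 315°).
Geostrophic balance: in the Southern Hemisphere the Coriolis force deflects motion to the left, so the geostrophic wind blows 90° to the left of the pressure-gradient force (low pressure on the right).
Rotating 315° by 90° counterclockwise gives 225° — the wind blows toward the southwest.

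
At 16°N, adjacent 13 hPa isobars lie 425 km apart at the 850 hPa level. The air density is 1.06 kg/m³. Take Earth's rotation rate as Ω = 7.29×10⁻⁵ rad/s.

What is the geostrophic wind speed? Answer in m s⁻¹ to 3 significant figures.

Coriolis parameter at 16°N:
f = 2Ω sin φ = 2 × 7.29×10⁻⁵ × sin 16° = 4.02×10⁻⁵ s⁻¹
Pressure gradient: |∂P/∂n| = 1300 Pa / 425000 m = 3.06×10⁻³ Pa/m
Geostrophic balance (pressure-gradient force = Coriolis force):
V_g = (1/(fρ)) |∂P/∂n| = 3.06×10⁻³ / (4.02×10⁻⁵ × 1.06) = 71.8 m/s

71.8 m s⁻¹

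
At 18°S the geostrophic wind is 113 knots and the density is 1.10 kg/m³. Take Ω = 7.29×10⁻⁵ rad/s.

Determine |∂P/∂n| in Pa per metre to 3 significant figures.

2.88×10⁻³ Pa/m

Coriolis parameter at 18°S:
f = 2Ω sin φ = 2 × 7.29×10⁻⁵ × sin 18° = 4.51×10⁻⁵ s⁻¹
Wind speed in SI: 113 knots = 58.1 m/s
Geostrophic balance rearranged: |∂P/∂n| = f ρ V_g
|∂P/∂n| = 4.51×10⁻⁵ × 1.10 × 58.1 = 2.88×10⁻³ Pa/m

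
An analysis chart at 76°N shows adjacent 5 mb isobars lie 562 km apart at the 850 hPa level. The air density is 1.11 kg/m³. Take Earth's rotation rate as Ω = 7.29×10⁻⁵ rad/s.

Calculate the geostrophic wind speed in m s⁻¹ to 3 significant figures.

Coriolis parameter at 76°N:
f = 2Ω sin φ = 2 × 7.29×10⁻⁵ × sin 76° = 1.41×10⁻⁴ s⁻¹
Pressure gradient: |∂P/∂n| = 500 Pa / 562000 m = 8.90×10⁻⁴ Pa/m
Geostrophic balance (pressure-gradient force = Coriolis force):
V_g = (1/(fρ)) |∂P/∂n| = 8.90×10⁻⁴ / (1.41×10⁻⁴ × 1.11) = 5.67 m/s

5.67 m s⁻¹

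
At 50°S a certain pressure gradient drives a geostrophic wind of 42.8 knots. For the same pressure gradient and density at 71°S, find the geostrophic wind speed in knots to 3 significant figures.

With the same pressure gradient and density, V_g ∝ 1/f ∝ 1/sin φ.
V₂ = V₁ · sin φ₁ / sin φ₂ = 42.8 × sin 50° / sin 71°
V₂ = 42.8 × 0.7660/0.9455 = 34.7 knots

34.7 knots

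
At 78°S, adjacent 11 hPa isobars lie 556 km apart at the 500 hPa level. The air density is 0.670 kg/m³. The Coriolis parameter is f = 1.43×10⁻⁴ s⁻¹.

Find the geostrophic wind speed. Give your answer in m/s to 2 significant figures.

Pressure gradient: |∂P/∂n| = 1100 Pa / 556000 m = 1.98×10⁻³ Pa/m
Geostrophic balance (pressure-gradient force = Coriolis force):
V_g = (1/(fρ)) |∂P/∂n| = 1.98×10⁻³ / (1.43×10⁻⁴ × 0.670) = 20.6 m/s

21 m/s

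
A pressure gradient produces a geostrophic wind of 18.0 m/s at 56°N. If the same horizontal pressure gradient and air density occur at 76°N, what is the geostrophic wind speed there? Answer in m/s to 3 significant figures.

With the same pressure gradient and density, V_g ∝ 1/f ∝ 1/sin φ.
V₂ = V₁ · sin φ₁ / sin φ₂ = 18.0 × sin 56° / sin 76°
V₂ = 18.0 × 0.8290/0.9703 = 15.4 m/s

15.4 m/s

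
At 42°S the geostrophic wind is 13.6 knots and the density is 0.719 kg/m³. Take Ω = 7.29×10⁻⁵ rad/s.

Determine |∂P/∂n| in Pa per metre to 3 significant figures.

4.91×10⁻⁴ Pa/m

Coriolis parameter at 42°S:
f = 2Ω sin φ = 2 × 7.29×10⁻⁵ × sin 42° = 9.76×10⁻⁵ s⁻¹
Wind speed in SI: 13.6 knots = 7.00 m/s
Geostrophic balance rearranged: |∂P/∂n| = f ρ V_g
|∂P/∂n| = 9.76×10⁻⁵ × 0.719 × 7.00 = 4.91×10⁻⁴ Pa/m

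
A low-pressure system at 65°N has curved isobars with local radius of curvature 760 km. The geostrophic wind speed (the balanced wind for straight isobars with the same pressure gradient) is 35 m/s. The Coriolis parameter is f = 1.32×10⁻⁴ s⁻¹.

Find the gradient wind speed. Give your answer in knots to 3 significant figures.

53.4 knots

Around a low, centrifugal force acts outward with Coriolis, so pressure-gradient force balances both:
(1/ρ)|∂P/∂n| = fV + V²/R  →  V² + fR·V − fR·V_g = 0
With fR = 1.32×10⁻⁴ × 760×10³ m = 100 m/s:
V = [−fR + √((fR)² + 4 fR V_g)]/2 = [−100 + √(100² + 4×100×35)]/2 = 27.5 m/s
Subgeostrophic (V < V_g = 35 m/s), as expected around a low.
Converting: 27.5 m/s × 1.944 = 53.4 knots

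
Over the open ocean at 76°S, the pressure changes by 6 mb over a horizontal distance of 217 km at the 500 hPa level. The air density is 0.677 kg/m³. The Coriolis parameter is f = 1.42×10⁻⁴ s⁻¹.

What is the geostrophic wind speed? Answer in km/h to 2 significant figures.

Pressure gradient: |∂P/∂n| = 600 Pa / 217000 m = 2.76×10⁻³ Pa/m
Geostrophic balance (pressure-gradient force = Coriolis force):
V_g = (1/(fρ)) |∂P/∂n| = 2.76×10⁻³ / (1.42×10⁻⁴ × 0.677) = 28.8 m/s
Converting: 28.8 m/s × 3.6 = 100 km/h

100 km/h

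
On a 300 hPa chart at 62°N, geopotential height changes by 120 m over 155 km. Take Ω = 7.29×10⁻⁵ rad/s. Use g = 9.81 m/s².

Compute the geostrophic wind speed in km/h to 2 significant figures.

Coriolis parameter at 62°N:
f = 2Ω sin φ = 2 × 7.29×10⁻⁵ × sin 62° = 1.29×10⁻⁴ s⁻¹
Height gradient: |∂Z/∂n| = 120 m / 155000 m = 7.74×10⁻⁴
On a pressure surface, geostrophic balance gives V_g = (g/f)|∂Z/∂n|:
V_g = 9.81 × 7.74×10⁻⁴ / 1.29×10⁻⁴ = 59.0 m/s
Converting: 59.0 m/s × 3.6 = 210 km/h

210 km/h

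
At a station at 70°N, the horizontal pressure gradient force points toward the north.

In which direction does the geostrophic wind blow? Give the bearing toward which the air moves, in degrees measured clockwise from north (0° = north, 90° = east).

The pressure-gradient force points toward the north (bearing 000°).
Geostrophic balance: in the Northern Hemisphere the Coriolis force deflects motion to the right, so the geostrophic wind blows 90° to the right of the pressure-gradient force (low pressure on the left).
Rotating 000° by 90° clockwise gives 090° — the wind blows toward the east.

090°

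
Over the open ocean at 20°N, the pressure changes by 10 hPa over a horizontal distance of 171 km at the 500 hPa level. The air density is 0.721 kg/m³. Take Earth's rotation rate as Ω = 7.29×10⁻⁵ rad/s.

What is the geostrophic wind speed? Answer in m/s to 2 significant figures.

160 m/s

Coriolis parameter at 20°N:
f = 2Ω sin φ = 2 × 7.29×10⁻⁵ × sin 20° = 4.99×10⁻⁵ s⁻¹
Pressure gradient: |∂P/∂n| = 1000 Pa / 171000 m = 5.85×10⁻³ Pa/m
Geostrophic balance (pressure-gradient force = Coriolis force):
V_g = (1/(fρ)) |∂P/∂n| = 5.85×10⁻³ / (4.99×10⁻⁵ × 0.721) = 163 m/s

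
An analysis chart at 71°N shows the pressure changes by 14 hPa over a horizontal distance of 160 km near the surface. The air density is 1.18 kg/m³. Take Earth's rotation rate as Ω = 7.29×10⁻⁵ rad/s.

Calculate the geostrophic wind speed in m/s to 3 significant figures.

Coriolis parameter at 71°N:
f = 2Ω sin φ = 2 × 7.29×10⁻⁵ × sin 71° = 1.38×10⁻⁴ s⁻¹
Pressure gradient: |∂P/∂n| = 1400 Pa / 160000 m = 8.75×10⁻³ Pa/m
Geostrophic balance (pressure-gradient force = Coriolis force):
V_g = (1/(fρ)) |∂P/∂n| = 8.75×10⁻³ / (1.38×10⁻⁴ × 1.18) = 53.8 m/s

53.8 m/s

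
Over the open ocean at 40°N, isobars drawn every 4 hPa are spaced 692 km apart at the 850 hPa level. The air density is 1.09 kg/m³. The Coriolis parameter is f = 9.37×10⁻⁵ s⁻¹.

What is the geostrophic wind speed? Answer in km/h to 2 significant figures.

Pressure gradient: |∂P/∂n| = 400 Pa / 692000 m = 5.78×10⁻⁴ Pa/m
Geostrophic balance (pressure-gradient force = Coriolis force):
V_g = (1/(fρ)) |∂P/∂n| = 5.78×10⁻⁴ / (9.37×10⁻⁵ × 1.09) = 5.66 m/s
Converting: 5.66 m/s × 3.6 = 20 km/h

20 km/h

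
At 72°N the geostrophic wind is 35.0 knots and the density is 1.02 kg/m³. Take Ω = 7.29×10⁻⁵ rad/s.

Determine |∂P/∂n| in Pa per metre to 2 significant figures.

2.5×10⁻³ Pa/m

Coriolis parameter at 72°N:
f = 2Ω sin φ = 2 × 7.29×10⁻⁵ × sin 72° = 1.39×10⁻⁴ s⁻¹
Wind speed in SI: 35.0 knots = 18.0 m/s
Geostrophic balance rearranged: |∂P/∂n| = f ρ V_g
|∂P/∂n| = 1.39×10⁻⁴ × 1.02 × 18.0 = 2.55×10⁻³ Pa/m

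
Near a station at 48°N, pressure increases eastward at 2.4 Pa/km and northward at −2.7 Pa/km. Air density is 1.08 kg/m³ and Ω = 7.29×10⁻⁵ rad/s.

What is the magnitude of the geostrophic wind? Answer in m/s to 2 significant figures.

31 m/s

Coriolis parameter at 48°N:
f = 2Ω sin φ = 2 × 7.29×10⁻⁵ × sin 48° = 1.08×10⁻⁴ s⁻¹
Component geostrophic relations (x east, y north):
u_g = −(1/(fρ)) ∂P/∂y,  v_g = (1/(fρ)) ∂P/∂x
u_g = −(−2.7×10⁻³)/(1.08×10⁻⁴ × 1.08) = 23.1 m/s;  v_g = (2.4×10⁻³)/(1.08×10⁻⁴ × 1.08) = 20.5 m/s
|V_g| = √(u_g² + v_g²) = 30.9 m/s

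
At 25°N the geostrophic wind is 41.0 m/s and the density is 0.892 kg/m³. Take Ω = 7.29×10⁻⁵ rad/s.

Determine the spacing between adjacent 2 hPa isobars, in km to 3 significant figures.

88.8 km

Coriolis parameter at 25°N:
f = 2Ω sin φ = 2 × 7.29×10⁻⁵ × sin 25° = 6.16×10⁻⁵ s⁻¹
Geostrophic balance rearranged: |∂P/∂n| = f ρ V_g
|∂P/∂n| = 6.16×10⁻⁵ × 0.892 × 41.0 = 2.25×10⁻³ Pa/m
Isobar spacing: Δn = ΔP/|∂P/∂n| = 200 Pa / 2.25×10⁻³ Pa/m = 88751 m ≈ 88.8 km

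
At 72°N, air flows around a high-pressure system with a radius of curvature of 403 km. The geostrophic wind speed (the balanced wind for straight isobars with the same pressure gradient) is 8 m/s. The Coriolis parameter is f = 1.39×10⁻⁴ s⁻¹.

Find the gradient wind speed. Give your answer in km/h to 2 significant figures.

Around a high, pressure-gradient force acts outward with centrifugal, so Coriolis balances both:
fV = (1/ρ)|∂P/∂n| + V²/R  →  V² − fR·V + fR·V_g = 0
With fR = 1.39×10⁻⁴ × 403×10³ m = 56.0 m/s:
V = [fR − √((fR)² − 4 fR V_g)]/2 = [56.0 − √(56.0² − 4×56.0×8)]/2 = 9.67 m/s
Supergeostrophic (V > V_g = 8 m/s), as expected around a high.
Converting: 9.67 m/s × 3.6 = 35 km/h

35 km/h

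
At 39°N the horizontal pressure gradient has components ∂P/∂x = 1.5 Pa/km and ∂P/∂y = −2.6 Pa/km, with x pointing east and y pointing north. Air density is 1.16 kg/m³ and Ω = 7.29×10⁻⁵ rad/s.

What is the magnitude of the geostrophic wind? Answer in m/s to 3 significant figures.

Coriolis parameter at 39°N:
f = 2Ω sin φ = 2 × 7.29×10⁻⁵ × sin 39° = 9.18×10⁻⁵ s⁻¹
Component geostrophic relations (x east, y north):
u_g = −(1/(fρ)) ∂P/∂y,  v_g = (1/(fρ)) ∂P/∂x
u_g = −(−2.6×10⁻³)/(9.18×10⁻⁵ × 1.16) = 24.4 m/s;  v_g = (1.5×10⁻³)/(9.18×10⁻⁵ × 1.16) = 14.1 m/s
|V_g| = √(u_g² + v_g²) = 28.2 m/s

28.2 m/s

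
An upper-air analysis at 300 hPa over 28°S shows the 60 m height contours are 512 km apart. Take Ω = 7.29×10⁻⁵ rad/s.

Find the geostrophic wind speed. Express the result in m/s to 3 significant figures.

Coriolis parameter at 28°S:
f = 2Ω sin φ = 2 × 7.29×10⁻⁵ × sin 28° = 6.84×10⁻⁵ s⁻¹
Height gradient: |∂Z/∂n| = 60 m / 512000 m = 1.17×10⁻⁴
On a pressure surface, geostrophic balance gives V_g = (g/f)|∂Z/∂n|:
V_g = 9.81 × 1.17×10⁻⁴ / 6.84×10⁻⁵ = 16.8 m/s

16.8 m/s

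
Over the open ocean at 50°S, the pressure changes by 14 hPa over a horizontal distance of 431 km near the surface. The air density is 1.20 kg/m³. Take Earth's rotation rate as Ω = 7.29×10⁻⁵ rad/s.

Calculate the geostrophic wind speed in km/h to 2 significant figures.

87 km/h

Coriolis parameter at 50°S:
f = 2Ω sin φ = 2 × 7.29×10⁻⁵ × sin 50° = 1.12×10⁻⁴ s⁻¹
Pressure gradient: |∂P/∂n| = 1400 Pa / 431000 m = 3.25×10⁻³ Pa/m
Geostrophic balance (pressure-gradient force = Coriolis force):
V_g = (1/(fρ)) |∂P/∂n| = 3.25×10⁻³ / (1.12×10⁻⁴ × 1.20) = 24.2 m/s
Converting: 24.2 m/s × 3.6 = 87 km/h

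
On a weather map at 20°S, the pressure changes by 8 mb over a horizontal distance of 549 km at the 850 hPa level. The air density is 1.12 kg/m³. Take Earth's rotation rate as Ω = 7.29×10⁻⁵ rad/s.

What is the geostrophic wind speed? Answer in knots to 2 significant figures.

Coriolis parameter at 20°S:
f = 2Ω sin φ = 2 × 7.29×10⁻⁵ × sin 20° = 4.99×10⁻⁵ s⁻¹
Pressure gradient: |∂P/∂n| = 800 Pa / 549000 m = 1.46×10⁻³ Pa/m
Geostrophic balance (pressure-gradient force = Coriolis force):
V_g = (1/(fρ)) |∂P/∂n| = 1.46×10⁻³ / (4.99×10⁻⁵ × 1.12) = 26.1 m/s
Converting: 26.1 m/s × 1.944 = 51 knots

51 knots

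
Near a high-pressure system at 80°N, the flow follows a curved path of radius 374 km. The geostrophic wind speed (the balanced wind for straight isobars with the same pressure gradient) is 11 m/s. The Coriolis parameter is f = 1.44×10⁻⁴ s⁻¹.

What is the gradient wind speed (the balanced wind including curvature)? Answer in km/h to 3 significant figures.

Around a high, pressure-gradient force acts outward with centrifugal, so Coriolis balances both:
fV = (1/ρ)|∂P/∂n| + V²/R  →  V² − fR·V + fR·V_g = 0
With fR = 1.44×10⁻⁴ × 374×10³ m = 53.9 m/s:
V = [fR − √((fR)² − 4 fR V_g)]/2 = [53.9 − √(53.9² − 4×53.9×11)]/2 = 15.4 m/s
Supergeostrophic (V > V_g = 11 m/s), as expected around a high.
Converting: 15.4 m/s × 3.6 = 55.5 km/h

55.5 km/h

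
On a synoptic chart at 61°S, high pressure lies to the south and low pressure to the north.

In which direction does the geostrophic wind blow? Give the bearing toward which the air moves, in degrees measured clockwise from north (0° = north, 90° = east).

270°

The pressure-gradient force points toward the north (bearing 000°).
Geostrophic balance: in the Southern Hemisphere the Coriolis force deflects motion to the left, so the geostrophic wind blows 90° to the left of the pressure-gradient force (low pressure on the right).
Rotating 000° by 90° counterclockwise gives 270° — the wind blows toward the west.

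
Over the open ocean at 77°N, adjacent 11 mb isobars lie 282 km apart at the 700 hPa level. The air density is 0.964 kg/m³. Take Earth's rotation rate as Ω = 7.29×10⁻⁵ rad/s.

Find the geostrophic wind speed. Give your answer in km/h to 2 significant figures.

100 km/h

Coriolis parameter at 77°N:
f = 2Ω sin φ = 2 × 7.29×10⁻⁵ × sin 77° = 1.42×10⁻⁴ s⁻¹
Pressure gradient: |∂P/∂n| = 1100 Pa / 282000 m = 3.90×10⁻³ Pa/m
Geostrophic balance (pressure-gradient force = Coriolis force):
V_g = (1/(fρ)) |∂P/∂n| = 3.90×10⁻³ / (1.42×10⁻⁴ × 0.964) = 28.5 m/s
Converting: 28.5 m/s × 3.6 = 100 km/h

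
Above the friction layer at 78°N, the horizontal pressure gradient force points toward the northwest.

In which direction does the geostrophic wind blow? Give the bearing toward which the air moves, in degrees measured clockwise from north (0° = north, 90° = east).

045°

The pressure-gradient force points toward the northwest (bearing 315°).
Geostrophic balance: in the Northern Hemisphere the Coriolis force deflects motion to the right, so the geostrophic wind blows 90° to the right of the pressure-gradient force (low pressure on the left).
Rotating 315° by 90° clockwise gives 045° — the wind blows toward the northeast.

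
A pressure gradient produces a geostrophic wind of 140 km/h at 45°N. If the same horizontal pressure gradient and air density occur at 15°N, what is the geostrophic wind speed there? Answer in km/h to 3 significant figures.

With the same pressure gradient and density, V_g ∝ 1/f ∝ 1/sin φ.
V₂ = V₁ · sin φ₁ / sin φ₂ = 140 × sin 45° / sin 15°
V₂ = 140 × 0.7071/0.2588 = 382 km/h

382 km/h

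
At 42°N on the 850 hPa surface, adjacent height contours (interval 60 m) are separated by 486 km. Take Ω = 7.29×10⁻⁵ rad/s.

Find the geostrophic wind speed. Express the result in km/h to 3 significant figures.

44.7 km/h

Coriolis parameter at 42°N:
f = 2Ω sin φ = 2 × 7.29×10⁻⁵ × sin 42° = 9.76×10⁻⁵ s⁻¹
Height gradient: |∂Z/∂n| = 60 m / 486000 m = 1.23×10⁻⁴
On a pressure surface, geostrophic balance gives V_g = (g/f)|∂Z/∂n|:
V_g = 9.81 × 1.23×10⁻⁴ / 9.76×10⁻⁵ = 12.4 m/s
Converting: 12.4 m/s × 3.6 = 44.7 km/h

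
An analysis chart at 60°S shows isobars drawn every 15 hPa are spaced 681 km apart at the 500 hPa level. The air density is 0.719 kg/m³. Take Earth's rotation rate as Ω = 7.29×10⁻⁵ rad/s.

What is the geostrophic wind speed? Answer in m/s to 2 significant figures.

Coriolis parameter at 60°S:
f = 2Ω sin φ = 2 × 7.29×10⁻⁵ × sin 60° = 1.26×10⁻⁴ s⁻¹
Pressure gradient: |∂P/∂n| = 1500 Pa / 681000 m = 2.20×10⁻³ Pa/m
Geostrophic balance (pressure-gradient force = Coriolis force):
V_g = (1/(fρ)) |∂P/∂n| = 2.20×10⁻³ / (1.26×10⁻⁴ × 0.719) = 24.3 m/s

24 m/s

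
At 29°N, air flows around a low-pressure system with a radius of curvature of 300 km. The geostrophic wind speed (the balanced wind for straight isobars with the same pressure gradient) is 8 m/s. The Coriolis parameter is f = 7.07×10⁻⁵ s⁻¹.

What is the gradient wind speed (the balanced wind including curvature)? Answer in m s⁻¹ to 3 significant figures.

6.19 m s⁻¹

Around a low, centrifugal force acts outward with Coriolis, so pressure-gradient force balances both:
(1/ρ)|∂P/∂n| = fV + V²/R  →  V² + fR·V − fR·V_g = 0
With fR = 7.07×10⁻⁵ × 300×10³ m = 21.2 m/s:
V = [−fR + √((fR)² + 4 fR V_g)]/2 = [−21.2 + √(21.2² + 4×21.2×8)]/2 = 6.19 m/s
Subgeostrophic (V < V_g = 8 m/s), as expected around a low.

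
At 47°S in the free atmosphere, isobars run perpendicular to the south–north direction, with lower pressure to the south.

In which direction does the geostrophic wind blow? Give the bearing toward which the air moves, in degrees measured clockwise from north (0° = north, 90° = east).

The pressure-gradient force points toward the south (bearing 180°).
Geostrophic balance: in the Southern Hemisphere the Coriolis force deflects motion to the left, so the geostrophic wind blows 90° to the left of the pressure-gradient force (low pressure on the right).
Rotating 180° by 90° counterclockwise gives 090° — the wind blows toward the east.

090°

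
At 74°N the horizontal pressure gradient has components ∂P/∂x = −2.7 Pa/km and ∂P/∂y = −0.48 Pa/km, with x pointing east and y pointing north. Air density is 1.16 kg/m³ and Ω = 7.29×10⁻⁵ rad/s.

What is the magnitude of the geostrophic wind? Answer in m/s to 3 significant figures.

16.9 m/s

Coriolis parameter at 74°N:
f = 2Ω sin φ = 2 × 7.29×10⁻⁵ × sin 74° = 1.40×10⁻⁴ s⁻¹
Component geostrophic relations (x east, y north):
u_g = −(1/(fρ)) ∂P/∂y,  v_g = (1/(fρ)) ∂P/∂x
u_g = −(−0.48×10⁻³)/(1.40×10⁻⁴ × 1.16) = 2.95 m/s;  v_g = (−2.7×10⁻³)/(1.40×10⁻⁴ × 1.16) = −16.6 m/s
|V_g| = √(u_g² + v_g²) = 16.9 m/s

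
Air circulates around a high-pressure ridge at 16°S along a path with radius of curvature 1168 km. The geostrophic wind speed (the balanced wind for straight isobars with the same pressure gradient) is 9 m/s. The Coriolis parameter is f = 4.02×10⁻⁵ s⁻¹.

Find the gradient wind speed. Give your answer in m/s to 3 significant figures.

12.1 m/s

Around a high, pressure-gradient force acts outward with centrifugal, so Coriolis balances both:
fV = (1/ρ)|∂P/∂n| + V²/R  →  V² − fR·V + fR·V_g = 0
With fR = 4.02×10⁻⁵ × 1168×10³ m = 47.0 m/s:
V = [fR − √((fR)² − 4 fR V_g)]/2 = [47.0 − √(47.0² − 4×47.0×9)]/2 = 12.1 m/s
Supergeostrophic (V > V_g = 9 m/s), as expected around a high.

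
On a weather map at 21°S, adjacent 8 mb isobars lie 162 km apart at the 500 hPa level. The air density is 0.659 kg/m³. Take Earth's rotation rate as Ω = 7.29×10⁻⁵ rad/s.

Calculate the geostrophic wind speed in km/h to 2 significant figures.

Coriolis parameter at 21°S:
f = 2Ω sin φ = 2 × 7.29×10⁻⁵ × sin 21° = 5.23×10⁻⁵ s⁻¹
Pressure gradient: |∂P/∂n| = 800 Pa / 162000 m = 4.94×10⁻³ Pa/m
Geostrophic balance (pressure-gradient force = Coriolis force):
V_g = (1/(fρ)) |∂P/∂n| = 4.94×10⁻³ / (5.23×10⁻⁵ × 0.659) = 143 m/s
Converting: 143 m/s × 3.6 = 520 km/h

520 km/h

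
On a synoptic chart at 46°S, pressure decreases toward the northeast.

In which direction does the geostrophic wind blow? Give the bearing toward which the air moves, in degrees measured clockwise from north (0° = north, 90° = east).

The pressure-gradient force points toward the northeast (bearing 045°).
Geostrophic balance: in the Southern Hemisphere the Coriolis force deflects motion to the left, so the geostrophic wind blows 90° to the left of the pressure-gradient force (low pressure on the right).
Rotating 045° by 90° counterclockwise gives 315° — the wind blows toward the northwest.

315°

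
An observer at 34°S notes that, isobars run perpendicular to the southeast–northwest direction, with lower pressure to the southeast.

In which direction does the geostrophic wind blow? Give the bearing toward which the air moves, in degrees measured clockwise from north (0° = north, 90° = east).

The pressure-gradient force points toward the southeast (bearing 135°).
Geostrophic balance: in the Southern Hemisphere the Coriolis force deflects motion to the left, so the geostrophic wind blows 90° to the left of the pressure-gradient force (low pressure on the right).
Rotating 135° by 90° counterclockwise gives 045° — the wind blows toward the northeast.

045°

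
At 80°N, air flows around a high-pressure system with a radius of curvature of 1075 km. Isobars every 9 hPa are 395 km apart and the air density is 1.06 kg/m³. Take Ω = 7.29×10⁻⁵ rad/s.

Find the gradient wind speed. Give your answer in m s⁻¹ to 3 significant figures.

16.8 m s⁻¹

Coriolis parameter at 80°N:
f = 2Ω sin φ = 2 × 7.29×10⁻⁵ × sin 80° = 1.44×10⁻⁴ s⁻¹
Pressure gradient: |∂P/∂n| = 900 Pa / 395000 m = 2.28×10⁻³ Pa/m
Geostrophic speed: V_g = |∂P/∂n|/(fρ) = 2.28×10⁻³/(1.44×10⁻⁴ × 1.06) = 15.0 m/s
Around a high, pressure-gradient force acts outward with centrifugal, so Coriolis balances both:
fV = (1/ρ)|∂P/∂n| + V²/R  →  V² − fR·V + fR·V_g = 0
With fR = 1.44×10⁻⁴ × 1075×10³ m = 154 m/s:
V = [fR − √((fR)² − 4 fR V_g)]/2 = [154 − √(154² − 4×154×15)]/2 = 16.8 m/s
Supergeostrophic (V > V_g = 15 m/s), as expected around a high.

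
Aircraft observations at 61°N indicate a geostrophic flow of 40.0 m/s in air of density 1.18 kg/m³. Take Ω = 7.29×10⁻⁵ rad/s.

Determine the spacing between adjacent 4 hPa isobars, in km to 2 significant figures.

Coriolis parameter at 61°N:
f = 2Ω sin φ = 2 × 7.29×10⁻⁵ × sin 61° = 1.28×10⁻⁴ s⁻¹
Geostrophic balance rearranged: |∂P/∂n| = f ρ V_g
|∂P/∂n| = 1.28×10⁻⁴ × 1.18 × 40.0 = 6.02×10⁻³ Pa/m
Isobar spacing: Δn = ΔP/|∂P/∂n| = 400 Pa / 6.02×10⁻³ Pa/m = 66457 m ≈ 66 km

66 km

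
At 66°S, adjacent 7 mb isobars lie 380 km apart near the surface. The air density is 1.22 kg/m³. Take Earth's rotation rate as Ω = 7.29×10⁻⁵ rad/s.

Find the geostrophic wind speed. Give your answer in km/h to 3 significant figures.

40.8 km/h

Coriolis parameter at 66°S:
f = 2Ω sin φ = 2 × 7.29×10⁻⁵ × sin 66° = 1.33×10⁻⁴ s⁻¹
Pressure gradient: |∂P/∂n| = 700 Pa / 380000 m = 1.84×10⁻³ Pa/m
Geostrophic balance (pressure-gradient force = Coriolis force):
V_g = (1/(fρ)) |∂P/∂n| = 1.84×10⁻³ / (1.33×10⁻⁴ × 1.22) = 11.3 m/s
Converting: 11.3 m/s × 3.6 = 40.8 km/h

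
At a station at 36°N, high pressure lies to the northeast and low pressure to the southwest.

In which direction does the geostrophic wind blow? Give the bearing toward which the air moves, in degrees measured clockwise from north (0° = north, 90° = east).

315°

The pressure-gradient force points toward the southwest (bearing 225°).
Geostrophic balance: in the Northern Hemisphere the Coriolis force deflects motion to the right, so the geostrophic wind blows 90° to the right of the pressure-gradient force (low pressure on the left).
Rotating 225° by 90° clockwise gives 315° — the wind blows toward the northwest.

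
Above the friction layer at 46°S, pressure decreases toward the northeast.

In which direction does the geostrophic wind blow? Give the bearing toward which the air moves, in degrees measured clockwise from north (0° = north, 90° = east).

The pressure-gradient force points toward the northeast (bearing 045°).
Geostrophic balance: in the Southern Hemisphere the Coriolis force deflects motion to the left, so the geostrophic wind blows 90° to the left of the pressure-gradient force (low pressure on the right).
Rotating 045° by 90° counterclockwise gives 315° — the wind blows toward the northwest.

315°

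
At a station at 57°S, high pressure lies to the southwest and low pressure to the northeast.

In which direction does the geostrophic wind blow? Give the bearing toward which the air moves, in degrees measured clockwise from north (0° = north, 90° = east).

The pressure-gradient force points toward the northeast (bearing 045°).
Geostrophic balance: in the Southern Hemisphere the Coriolis force deflects motion to the left, so the geostrophic wind blows 90° to the left of the pressure-gradient force (low pressure on the right).
Rotating 045° by 90° counterclockwise gives 315° — the wind blows toward the northwest.

315°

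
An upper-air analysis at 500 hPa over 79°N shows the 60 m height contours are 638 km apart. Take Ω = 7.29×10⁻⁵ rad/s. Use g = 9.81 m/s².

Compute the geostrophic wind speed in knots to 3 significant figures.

12.5 knots

Coriolis parameter at 79°N:
f = 2Ω sin φ = 2 × 7.29×10⁻⁵ × sin 79° = 1.43×10⁻⁴ s⁻¹
Height gradient: |∂Z/∂n| = 60 m / 638000 m = 9.40×10⁻⁵
On a pressure surface, geostrophic balance gives V_g = (g/f)|∂Z/∂n|:
V_g = 9.81 × 9.40×10⁻⁵ / 1.43×10⁻⁴ = 6.45 m/s
Converting: 6.45 m/s × 1.944 = 12.5 knots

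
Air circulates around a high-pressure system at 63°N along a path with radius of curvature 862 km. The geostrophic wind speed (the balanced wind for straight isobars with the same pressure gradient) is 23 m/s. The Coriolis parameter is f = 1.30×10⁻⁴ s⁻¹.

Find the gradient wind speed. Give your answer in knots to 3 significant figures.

Around a high, pressure-gradient force acts outward with centrifugal, so Coriolis balances both:
fV = (1/ρ)|∂P/∂n| + V²/R  →  V² − fR·V + fR·V_g = 0
With fR = 1.30×10⁻⁴ × 862×10³ m = 112 m/s:
V = [fR − √((fR)² − 4 fR V_g)]/2 = [112 − √(112² − 4×112×23)]/2 = 32.3 m/s
Supergeostrophic (V > V_g = 23 m/s), as expected around a high.
Converting: 32.3 m/s × 1.944 = 62.8 knots

62.8 knots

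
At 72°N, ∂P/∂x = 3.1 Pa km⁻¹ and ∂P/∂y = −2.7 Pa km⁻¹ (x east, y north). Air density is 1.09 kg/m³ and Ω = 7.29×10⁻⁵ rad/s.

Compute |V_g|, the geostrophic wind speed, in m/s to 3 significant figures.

27.2 m/s

Coriolis parameter at 72°N:
f = 2Ω sin φ = 2 × 7.29×10⁻⁵ × sin 72° = 1.39×10⁻⁴ s⁻¹
Component geostrophic relations (x east, y north):
u_g = −(1/(fρ)) ∂P/∂y,  v_g = (1/(fρ)) ∂P/∂x
u_g = −(−2.7×10⁻³)/(1.39×10⁻⁴ × 1.09) = 17.9 m/s;  v_g = (3.1×10⁻³)/(1.39×10⁻⁴ × 1.09) = 20.5 m/s
|V_g| = √(u_g² + v_g²) = 27.2 m/s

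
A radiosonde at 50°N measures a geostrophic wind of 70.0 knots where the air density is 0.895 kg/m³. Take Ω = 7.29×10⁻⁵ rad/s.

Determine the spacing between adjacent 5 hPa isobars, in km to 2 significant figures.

Coriolis parameter at 50°N:
f = 2Ω sin φ = 2 × 7.29×10⁻⁵ × sin 50° = 1.12×10⁻⁴ s⁻¹
Wind speed in SI: 70.0 knots = 36.0 m/s
Geostrophic balance rearranged: |∂P/∂n| = f ρ V_g
|∂P/∂n| = 1.12×10⁻⁴ × 0.895 × 36.0 = 3.60×10⁻³ Pa/m
Isobar spacing: Δn = ΔP/|∂P/∂n| = 500 Pa / 3.60×10⁻³ Pa/m = 138899 m ≈ 140 km

140 km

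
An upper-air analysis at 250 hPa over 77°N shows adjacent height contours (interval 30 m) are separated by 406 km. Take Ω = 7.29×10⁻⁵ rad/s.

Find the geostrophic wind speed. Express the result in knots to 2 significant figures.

9.9 knots

Coriolis parameter at 77°N:
f = 2Ω sin φ = 2 × 7.29×10⁻⁵ × sin 77° = 1.42×10⁻⁴ s⁻¹
Height gradient: |∂Z/∂n| = 30 m / 406000 m = 7.39×10⁻⁵
On a pressure surface, geostrophic balance gives V_g = (g/f)|∂Z/∂n|:
V_g = 9.81 × 7.39×10⁻⁵ / 1.42×10⁻⁴ = 5.10 m/s
Converting: 5.10 m/s × 1.944 = 9.9 knots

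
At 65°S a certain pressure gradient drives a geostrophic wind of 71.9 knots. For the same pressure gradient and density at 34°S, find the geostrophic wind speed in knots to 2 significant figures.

With the same pressure gradient and density, V_g ∝ 1/f ∝ 1/sin φ.
V₂ = V₁ · sin φ₁ / sin φ₂ = 71.9 × sin 65° / sin 34°
V₂ = 71.9 × 0.9063/0.5592 = 120 knots

120 knots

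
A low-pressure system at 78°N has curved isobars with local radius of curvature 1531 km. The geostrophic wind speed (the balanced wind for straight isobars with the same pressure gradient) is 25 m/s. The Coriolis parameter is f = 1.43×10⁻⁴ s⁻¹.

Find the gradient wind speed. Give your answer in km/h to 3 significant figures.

81.6 km/h

Around a low, centrifugal force acts outward with Coriolis, so pressure-gradient force balances both:
(1/ρ)|∂P/∂n| = fV + V²/R  →  V² + fR·V − fR·V_g = 0
With fR = 1.43×10⁻⁴ × 1531×10³ m = 219 m/s:
V = [−fR + √((fR)² + 4 fR V_g)]/2 = [−219 + √(219² + 4×219×25)]/2 = 22.7 m/s
Subgeostrophic (V < V_g = 25 m/s), as expected around a low.
Converting: 22.7 m/s × 3.6 = 81.6 km/h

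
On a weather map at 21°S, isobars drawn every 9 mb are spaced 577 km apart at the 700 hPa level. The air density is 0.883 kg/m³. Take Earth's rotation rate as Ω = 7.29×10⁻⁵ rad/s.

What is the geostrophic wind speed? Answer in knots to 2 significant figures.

66 knots

Coriolis parameter at 21°S:
f = 2Ω sin φ = 2 × 7.29×10⁻⁵ × sin 21° = 5.23×10⁻⁵ s⁻¹
Pressure gradient: |∂P/∂n| = 900 Pa / 577000 m = 1.56×10⁻³ Pa/m
Geostrophic balance (pressure-gradient force = Coriolis force):
V_g = (1/(fρ)) |∂P/∂n| = 1.56×10⁻³ / (5.23×10⁻⁵ × 0.883) = 33.8 m/s
Converting: 33.8 m/s × 1.944 = 66 knots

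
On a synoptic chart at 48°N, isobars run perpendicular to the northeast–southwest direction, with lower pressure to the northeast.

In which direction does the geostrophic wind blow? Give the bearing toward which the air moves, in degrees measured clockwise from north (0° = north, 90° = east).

135°

The pressure-gradient force points toward the northeast (bearing 045°).
Geostrophic balance: in the Northern Hemisphere the Coriolis force deflects motion to the right, so the geostrophic wind blows 90° to the right of the pressure-gradient force (low pressure on the left).
Rotating 045° by 90° clockwise gives 135° — the wind blows toward the southeast.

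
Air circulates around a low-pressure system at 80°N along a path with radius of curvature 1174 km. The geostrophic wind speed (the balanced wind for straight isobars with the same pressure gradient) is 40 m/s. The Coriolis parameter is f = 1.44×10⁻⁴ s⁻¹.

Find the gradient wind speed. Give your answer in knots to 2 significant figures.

65 knots

Around a low, centrifugal force acts outward with Coriolis, so pressure-gradient force balances both:
(1/ρ)|∂P/∂n| = fV + V²/R  →  V² + fR·V − fR·V_g = 0
With fR = 1.44×10⁻⁴ × 1174×10³ m = 169 m/s:
V = [−fR + √((fR)² + 4 fR V_g)]/2 = [−169 + √(169² + 4×169×40)]/2 = 33.4 m/s
Subgeostrophic (V < V_g = 40 m/s), as expected around a low.
Converting: 33.4 m/s × 1.944 = 65 knots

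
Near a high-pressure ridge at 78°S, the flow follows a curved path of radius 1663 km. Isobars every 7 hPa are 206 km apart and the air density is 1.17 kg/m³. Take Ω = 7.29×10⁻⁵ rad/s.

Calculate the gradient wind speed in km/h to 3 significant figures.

81.0 km/h

Coriolis parameter at 78°S:
f = 2Ω sin φ = 2 × 7.29×10⁻⁵ × sin 78° = 1.43×10⁻⁴ s⁻¹
Pressure gradient: |∂P/∂n| = 700 Pa / 206000 m = 3.40×10⁻³ Pa/m
Geostrophic speed: V_g = |∂P/∂n|/(fρ) = 3.40×10⁻³/(1.43×10⁻⁴ × 1.17) = 20.4 m/s
Around a high, pressure-gradient force acts outward with centrifugal, so Coriolis balances both:
fV = (1/ρ)|∂P/∂n| + V²/R  →  V² − fR·V + fR·V_g = 0
With fR = 1.43×10⁻⁴ × 1663×10³ m = 237 m/s:
V = [fR − √((fR)² − 4 fR V_g)]/2 = [237 − √(237² − 4×237×20.4)]/2 = 22.5 m/s
Supergeostrophic (V > V_g = 20.4 m/s), as expected around a high.
Converting: 22.5 m/s × 3.6 = 81.0 km/h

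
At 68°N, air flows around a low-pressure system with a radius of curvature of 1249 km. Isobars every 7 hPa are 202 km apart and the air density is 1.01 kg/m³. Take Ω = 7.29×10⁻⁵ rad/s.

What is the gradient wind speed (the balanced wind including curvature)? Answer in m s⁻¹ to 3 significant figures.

Coriolis parameter at 68°N:
f = 2Ω sin φ = 2 × 7.29×10⁻⁵ × sin 68° = 1.35×10⁻⁴ s⁻¹
Pressure gradient: |∂P/∂n| = 700 Pa / 202000 m = 3.47×10⁻³ Pa/m
Geostrophic speed: V_g = |∂P/∂n|/(fρ) = 3.47×10⁻³/(1.35×10⁻⁴ × 1.01) = 25.4 m/s
Around a low, centrifugal force acts outward with Coriolis, so pressure-gradient force balances both:
(1/ρ)|∂P/∂n| = fV + V²/R  →  V² + fR·V − fR·V_g = 0
With fR = 1.35×10⁻⁴ × 1249×10³ m = 169 m/s:
V = [−fR + √((fR)² + 4 fR V_g)]/2 = [−169 + √(169² + 4×169×25.4)]/2 = 22.4 m/s
Subgeostrophic (V < V_g = 25.4 m/s), as expected around a low.

22.4 m s⁻¹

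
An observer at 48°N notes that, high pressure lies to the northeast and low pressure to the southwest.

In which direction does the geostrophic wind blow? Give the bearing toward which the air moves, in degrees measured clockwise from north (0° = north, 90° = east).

315°

The pressure-gradient force points toward the southwest (bearing 225°).
Geostrophic balance: in the Northern Hemisphere the Coriolis force deflects motion to the right, so the geostrophic wind blows 90° to the right of the pressure-gradient force (low pressure on the left).
Rotating 225° by 90° clockwise gives 315° — the wind blows toward the northwest.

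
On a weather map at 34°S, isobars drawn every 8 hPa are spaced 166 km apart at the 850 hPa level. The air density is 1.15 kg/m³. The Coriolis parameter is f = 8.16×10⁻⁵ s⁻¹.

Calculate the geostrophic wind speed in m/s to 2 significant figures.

Pressure gradient: |∂P/∂n| = 800 Pa / 166000 m = 4.82×10⁻³ Pa/m
Geostrophic balance (pressure-gradient force = Coriolis force):
V_g = (1/(fρ)) |∂P/∂n| = 4.82×10⁻³ / (8.16×10⁻⁵ × 1.15) = 51.4 m/s

51 m/s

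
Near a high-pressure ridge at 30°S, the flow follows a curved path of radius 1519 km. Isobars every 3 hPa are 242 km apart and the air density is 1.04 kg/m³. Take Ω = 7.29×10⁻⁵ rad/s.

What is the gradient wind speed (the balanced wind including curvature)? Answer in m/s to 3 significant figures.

19.9 m/s

Coriolis parameter at 30°S:
f = 2Ω sin φ = 2 × 7.29×10⁻⁵ × sin 30° = 7.29×10⁻⁵ s⁻¹
Pressure gradient: |∂P/∂n| = 300 Pa / 242000 m = 1.24×10⁻³ Pa/m
Geostrophic speed: V_g = |∂P/∂n|/(fρ) = 1.24×10⁻³/(7.29×10⁻⁵ × 1.04) = 16.4 m/s
Around a high, pressure-gradient force acts outward with centrifugal, so Coriolis balances both:
fV = (1/ρ)|∂P/∂n| + V²/R  →  V² − fR·V + fR·V_g = 0
With fR = 7.29×10⁻⁵ × 1519×10³ m = 111 m/s:
V = [fR − √((fR)² − 4 fR V_g)]/2 = [111 − √(111² − 4×111×16.4)]/2 = 19.9 m/s
Supergeostrophic (V > V_g = 16.4 m/s), as expected around a high.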